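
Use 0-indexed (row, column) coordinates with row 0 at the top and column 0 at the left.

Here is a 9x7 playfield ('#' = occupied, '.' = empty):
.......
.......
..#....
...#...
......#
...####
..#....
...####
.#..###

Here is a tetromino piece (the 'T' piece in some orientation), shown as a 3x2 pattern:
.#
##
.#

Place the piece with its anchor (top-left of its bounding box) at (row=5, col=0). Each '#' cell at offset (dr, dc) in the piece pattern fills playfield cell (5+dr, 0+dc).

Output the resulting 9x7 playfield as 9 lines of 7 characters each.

Fill (5+0,0+1) = (5,1)
Fill (5+1,0+0) = (6,0)
Fill (5+1,0+1) = (6,1)
Fill (5+2,0+1) = (7,1)

Answer: .......
.......
..#....
...#...
......#
.#.####
###....
.#.####
.#..###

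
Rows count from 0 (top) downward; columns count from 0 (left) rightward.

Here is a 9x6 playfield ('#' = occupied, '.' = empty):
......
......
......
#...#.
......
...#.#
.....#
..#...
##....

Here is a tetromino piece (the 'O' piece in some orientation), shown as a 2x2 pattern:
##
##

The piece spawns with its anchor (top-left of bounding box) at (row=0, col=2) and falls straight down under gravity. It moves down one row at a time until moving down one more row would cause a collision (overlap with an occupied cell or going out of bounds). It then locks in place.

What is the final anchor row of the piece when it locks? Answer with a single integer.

Answer: 3

Derivation:
Spawn at (row=0, col=2). Try each row:
  row 0: fits
  row 1: fits
  row 2: fits
  row 3: fits
  row 4: blocked -> lock at row 3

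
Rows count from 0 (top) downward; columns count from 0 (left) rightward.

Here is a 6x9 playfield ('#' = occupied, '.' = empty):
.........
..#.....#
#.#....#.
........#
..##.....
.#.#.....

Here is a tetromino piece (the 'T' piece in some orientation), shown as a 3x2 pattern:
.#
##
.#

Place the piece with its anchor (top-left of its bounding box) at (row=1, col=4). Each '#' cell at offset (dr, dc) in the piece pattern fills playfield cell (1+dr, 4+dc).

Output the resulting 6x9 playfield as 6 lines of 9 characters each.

Answer: .........
..#..#..#
#.#.##.#.
.....#..#
..##.....
.#.#.....

Derivation:
Fill (1+0,4+1) = (1,5)
Fill (1+1,4+0) = (2,4)
Fill (1+1,4+1) = (2,5)
Fill (1+2,4+1) = (3,5)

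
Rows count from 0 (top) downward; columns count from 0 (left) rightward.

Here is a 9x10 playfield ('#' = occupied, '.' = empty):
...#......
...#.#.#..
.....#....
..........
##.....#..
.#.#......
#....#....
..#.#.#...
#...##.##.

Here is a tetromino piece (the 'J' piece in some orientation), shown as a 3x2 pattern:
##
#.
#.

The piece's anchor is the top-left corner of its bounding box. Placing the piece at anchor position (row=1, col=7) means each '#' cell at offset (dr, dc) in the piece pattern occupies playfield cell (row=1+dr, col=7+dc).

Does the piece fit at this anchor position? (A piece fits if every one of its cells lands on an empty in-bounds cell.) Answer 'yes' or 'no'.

Check each piece cell at anchor (1, 7):
  offset (0,0) -> (1,7): occupied ('#') -> FAIL
  offset (0,1) -> (1,8): empty -> OK
  offset (1,0) -> (2,7): empty -> OK
  offset (2,0) -> (3,7): empty -> OK
All cells valid: no

Answer: no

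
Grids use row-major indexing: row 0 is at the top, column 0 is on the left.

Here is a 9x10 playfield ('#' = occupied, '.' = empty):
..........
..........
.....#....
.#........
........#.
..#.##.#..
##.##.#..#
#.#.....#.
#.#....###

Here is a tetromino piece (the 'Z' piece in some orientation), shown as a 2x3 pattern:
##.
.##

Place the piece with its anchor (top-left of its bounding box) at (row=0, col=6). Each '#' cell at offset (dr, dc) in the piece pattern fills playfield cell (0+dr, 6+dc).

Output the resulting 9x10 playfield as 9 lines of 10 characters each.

Fill (0+0,6+0) = (0,6)
Fill (0+0,6+1) = (0,7)
Fill (0+1,6+1) = (1,7)
Fill (0+1,6+2) = (1,8)

Answer: ......##..
.......##.
.....#....
.#........
........#.
..#.##.#..
##.##.#..#
#.#.....#.
#.#....###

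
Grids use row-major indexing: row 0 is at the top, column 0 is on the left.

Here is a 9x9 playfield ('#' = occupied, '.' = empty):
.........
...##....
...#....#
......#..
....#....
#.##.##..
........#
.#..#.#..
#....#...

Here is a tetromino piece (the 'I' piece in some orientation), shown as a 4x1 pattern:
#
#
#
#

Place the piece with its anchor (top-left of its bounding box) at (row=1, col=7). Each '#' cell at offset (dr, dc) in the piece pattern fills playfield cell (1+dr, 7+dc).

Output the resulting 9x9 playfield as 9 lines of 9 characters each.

Answer: .........
...##..#.
...#...##
......##.
....#..#.
#.##.##..
........#
.#..#.#..
#....#...

Derivation:
Fill (1+0,7+0) = (1,7)
Fill (1+1,7+0) = (2,7)
Fill (1+2,7+0) = (3,7)
Fill (1+3,7+0) = (4,7)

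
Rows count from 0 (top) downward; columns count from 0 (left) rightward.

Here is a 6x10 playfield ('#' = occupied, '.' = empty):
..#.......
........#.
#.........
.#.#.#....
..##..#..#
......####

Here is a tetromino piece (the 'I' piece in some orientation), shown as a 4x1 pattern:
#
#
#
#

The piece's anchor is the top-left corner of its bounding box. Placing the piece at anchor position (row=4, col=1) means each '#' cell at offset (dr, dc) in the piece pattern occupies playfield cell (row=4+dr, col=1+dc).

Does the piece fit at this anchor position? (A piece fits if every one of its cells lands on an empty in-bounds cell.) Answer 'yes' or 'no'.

Answer: no

Derivation:
Check each piece cell at anchor (4, 1):
  offset (0,0) -> (4,1): empty -> OK
  offset (1,0) -> (5,1): empty -> OK
  offset (2,0) -> (6,1): out of bounds -> FAIL
  offset (3,0) -> (7,1): out of bounds -> FAIL
All cells valid: no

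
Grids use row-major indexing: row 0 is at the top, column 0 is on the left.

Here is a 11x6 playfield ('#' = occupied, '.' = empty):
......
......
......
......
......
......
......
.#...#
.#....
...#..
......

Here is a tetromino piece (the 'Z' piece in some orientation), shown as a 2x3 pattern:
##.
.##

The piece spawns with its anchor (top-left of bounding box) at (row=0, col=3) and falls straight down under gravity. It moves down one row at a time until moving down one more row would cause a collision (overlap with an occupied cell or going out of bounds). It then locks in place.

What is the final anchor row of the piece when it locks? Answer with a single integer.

Spawn at (row=0, col=3). Try each row:
  row 0: fits
  row 1: fits
  row 2: fits
  row 3: fits
  row 4: fits
  row 5: fits
  row 6: blocked -> lock at row 5

Answer: 5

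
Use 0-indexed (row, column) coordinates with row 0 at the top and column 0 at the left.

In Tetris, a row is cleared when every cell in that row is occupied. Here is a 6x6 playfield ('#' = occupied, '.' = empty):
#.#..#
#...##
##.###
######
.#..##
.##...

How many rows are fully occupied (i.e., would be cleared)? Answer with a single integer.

Answer: 1

Derivation:
Check each row:
  row 0: 3 empty cells -> not full
  row 1: 3 empty cells -> not full
  row 2: 1 empty cell -> not full
  row 3: 0 empty cells -> FULL (clear)
  row 4: 3 empty cells -> not full
  row 5: 4 empty cells -> not full
Total rows cleared: 1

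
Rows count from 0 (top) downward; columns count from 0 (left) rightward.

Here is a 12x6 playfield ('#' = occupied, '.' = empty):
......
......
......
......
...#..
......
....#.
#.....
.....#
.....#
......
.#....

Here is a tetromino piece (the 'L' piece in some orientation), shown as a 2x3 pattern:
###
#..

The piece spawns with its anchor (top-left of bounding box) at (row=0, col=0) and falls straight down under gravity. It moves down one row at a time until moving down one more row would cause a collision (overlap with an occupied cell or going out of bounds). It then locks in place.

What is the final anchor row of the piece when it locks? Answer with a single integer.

Answer: 5

Derivation:
Spawn at (row=0, col=0). Try each row:
  row 0: fits
  row 1: fits
  row 2: fits
  row 3: fits
  row 4: fits
  row 5: fits
  row 6: blocked -> lock at row 5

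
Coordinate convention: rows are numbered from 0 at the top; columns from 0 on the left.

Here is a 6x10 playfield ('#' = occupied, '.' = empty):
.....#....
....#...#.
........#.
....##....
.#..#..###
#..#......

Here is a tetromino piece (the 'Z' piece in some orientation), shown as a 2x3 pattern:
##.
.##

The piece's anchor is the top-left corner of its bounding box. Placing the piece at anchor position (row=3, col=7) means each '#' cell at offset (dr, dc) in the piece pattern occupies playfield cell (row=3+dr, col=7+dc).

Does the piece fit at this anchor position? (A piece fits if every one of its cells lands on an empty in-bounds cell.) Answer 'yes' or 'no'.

Answer: no

Derivation:
Check each piece cell at anchor (3, 7):
  offset (0,0) -> (3,7): empty -> OK
  offset (0,1) -> (3,8): empty -> OK
  offset (1,1) -> (4,8): occupied ('#') -> FAIL
  offset (1,2) -> (4,9): occupied ('#') -> FAIL
All cells valid: no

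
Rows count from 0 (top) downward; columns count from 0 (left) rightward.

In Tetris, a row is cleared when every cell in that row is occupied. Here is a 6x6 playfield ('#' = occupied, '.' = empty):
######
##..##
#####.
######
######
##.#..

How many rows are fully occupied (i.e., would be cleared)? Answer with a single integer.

Answer: 3

Derivation:
Check each row:
  row 0: 0 empty cells -> FULL (clear)
  row 1: 2 empty cells -> not full
  row 2: 1 empty cell -> not full
  row 3: 0 empty cells -> FULL (clear)
  row 4: 0 empty cells -> FULL (clear)
  row 5: 3 empty cells -> not full
Total rows cleared: 3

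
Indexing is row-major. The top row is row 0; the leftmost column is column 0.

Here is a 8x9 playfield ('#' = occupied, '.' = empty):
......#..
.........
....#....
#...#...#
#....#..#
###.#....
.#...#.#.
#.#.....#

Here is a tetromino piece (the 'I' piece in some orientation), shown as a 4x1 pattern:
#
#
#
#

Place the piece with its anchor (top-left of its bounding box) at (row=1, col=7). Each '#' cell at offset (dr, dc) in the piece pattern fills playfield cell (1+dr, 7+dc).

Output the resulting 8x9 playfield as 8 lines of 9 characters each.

Answer: ......#..
.......#.
....#..#.
#...#..##
#....#.##
###.#....
.#...#.#.
#.#.....#

Derivation:
Fill (1+0,7+0) = (1,7)
Fill (1+1,7+0) = (2,7)
Fill (1+2,7+0) = (3,7)
Fill (1+3,7+0) = (4,7)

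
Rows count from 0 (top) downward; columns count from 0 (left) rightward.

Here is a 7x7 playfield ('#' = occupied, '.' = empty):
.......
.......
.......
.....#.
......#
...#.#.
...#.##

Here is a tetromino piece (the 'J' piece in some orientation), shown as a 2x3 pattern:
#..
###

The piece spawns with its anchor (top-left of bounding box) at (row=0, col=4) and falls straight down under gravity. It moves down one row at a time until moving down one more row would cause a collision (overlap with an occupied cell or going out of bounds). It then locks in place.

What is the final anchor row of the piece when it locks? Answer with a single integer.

Answer: 1

Derivation:
Spawn at (row=0, col=4). Try each row:
  row 0: fits
  row 1: fits
  row 2: blocked -> lock at row 1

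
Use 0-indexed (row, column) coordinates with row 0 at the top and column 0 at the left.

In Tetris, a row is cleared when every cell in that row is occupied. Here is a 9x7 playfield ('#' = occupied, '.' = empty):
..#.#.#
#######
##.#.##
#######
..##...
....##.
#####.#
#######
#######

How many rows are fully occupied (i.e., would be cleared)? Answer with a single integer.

Check each row:
  row 0: 4 empty cells -> not full
  row 1: 0 empty cells -> FULL (clear)
  row 2: 2 empty cells -> not full
  row 3: 0 empty cells -> FULL (clear)
  row 4: 5 empty cells -> not full
  row 5: 5 empty cells -> not full
  row 6: 1 empty cell -> not full
  row 7: 0 empty cells -> FULL (clear)
  row 8: 0 empty cells -> FULL (clear)
Total rows cleared: 4

Answer: 4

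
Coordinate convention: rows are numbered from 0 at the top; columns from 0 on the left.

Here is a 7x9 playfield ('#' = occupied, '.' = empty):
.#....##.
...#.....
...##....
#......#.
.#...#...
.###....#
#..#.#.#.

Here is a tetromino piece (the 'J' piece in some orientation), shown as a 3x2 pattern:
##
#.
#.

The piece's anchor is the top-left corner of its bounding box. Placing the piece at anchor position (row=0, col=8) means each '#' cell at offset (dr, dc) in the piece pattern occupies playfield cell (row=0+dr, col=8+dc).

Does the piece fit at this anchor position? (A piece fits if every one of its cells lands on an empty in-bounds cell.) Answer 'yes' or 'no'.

Check each piece cell at anchor (0, 8):
  offset (0,0) -> (0,8): empty -> OK
  offset (0,1) -> (0,9): out of bounds -> FAIL
  offset (1,0) -> (1,8): empty -> OK
  offset (2,0) -> (2,8): empty -> OK
All cells valid: no

Answer: no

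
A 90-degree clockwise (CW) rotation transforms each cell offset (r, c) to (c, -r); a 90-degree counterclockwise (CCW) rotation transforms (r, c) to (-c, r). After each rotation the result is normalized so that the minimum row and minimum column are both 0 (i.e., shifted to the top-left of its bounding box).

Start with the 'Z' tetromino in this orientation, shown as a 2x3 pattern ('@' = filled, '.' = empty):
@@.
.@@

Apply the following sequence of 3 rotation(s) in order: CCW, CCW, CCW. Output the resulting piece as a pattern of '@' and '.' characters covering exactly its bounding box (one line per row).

Answer: .@
@@
@.

Derivation:
Start:
@@.
.@@
After rotation 1 (CCW):
.@
@@
@.
After rotation 2 (CCW):
@@.
.@@
After rotation 3 (CCW):
.@
@@
@.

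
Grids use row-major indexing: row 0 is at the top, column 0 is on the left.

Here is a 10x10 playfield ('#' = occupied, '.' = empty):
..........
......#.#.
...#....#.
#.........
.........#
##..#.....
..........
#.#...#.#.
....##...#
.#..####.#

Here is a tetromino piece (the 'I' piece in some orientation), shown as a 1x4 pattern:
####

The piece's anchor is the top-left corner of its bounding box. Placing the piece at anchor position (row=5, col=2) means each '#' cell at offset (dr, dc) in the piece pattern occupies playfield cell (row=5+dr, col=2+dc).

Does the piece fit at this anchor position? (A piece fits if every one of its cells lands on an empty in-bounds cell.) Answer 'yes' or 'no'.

Answer: no

Derivation:
Check each piece cell at anchor (5, 2):
  offset (0,0) -> (5,2): empty -> OK
  offset (0,1) -> (5,3): empty -> OK
  offset (0,2) -> (5,4): occupied ('#') -> FAIL
  offset (0,3) -> (5,5): empty -> OK
All cells valid: no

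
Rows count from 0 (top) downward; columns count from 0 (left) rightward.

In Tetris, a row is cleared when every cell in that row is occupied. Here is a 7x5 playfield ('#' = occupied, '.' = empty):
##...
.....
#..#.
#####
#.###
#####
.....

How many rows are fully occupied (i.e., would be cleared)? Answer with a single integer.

Answer: 2

Derivation:
Check each row:
  row 0: 3 empty cells -> not full
  row 1: 5 empty cells -> not full
  row 2: 3 empty cells -> not full
  row 3: 0 empty cells -> FULL (clear)
  row 4: 1 empty cell -> not full
  row 5: 0 empty cells -> FULL (clear)
  row 6: 5 empty cells -> not full
Total rows cleared: 2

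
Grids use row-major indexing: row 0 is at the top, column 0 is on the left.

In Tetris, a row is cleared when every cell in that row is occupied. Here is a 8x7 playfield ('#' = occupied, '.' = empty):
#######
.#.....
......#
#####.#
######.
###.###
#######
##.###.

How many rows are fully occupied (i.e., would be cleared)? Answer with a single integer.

Answer: 2

Derivation:
Check each row:
  row 0: 0 empty cells -> FULL (clear)
  row 1: 6 empty cells -> not full
  row 2: 6 empty cells -> not full
  row 3: 1 empty cell -> not full
  row 4: 1 empty cell -> not full
  row 5: 1 empty cell -> not full
  row 6: 0 empty cells -> FULL (clear)
  row 7: 2 empty cells -> not full
Total rows cleared: 2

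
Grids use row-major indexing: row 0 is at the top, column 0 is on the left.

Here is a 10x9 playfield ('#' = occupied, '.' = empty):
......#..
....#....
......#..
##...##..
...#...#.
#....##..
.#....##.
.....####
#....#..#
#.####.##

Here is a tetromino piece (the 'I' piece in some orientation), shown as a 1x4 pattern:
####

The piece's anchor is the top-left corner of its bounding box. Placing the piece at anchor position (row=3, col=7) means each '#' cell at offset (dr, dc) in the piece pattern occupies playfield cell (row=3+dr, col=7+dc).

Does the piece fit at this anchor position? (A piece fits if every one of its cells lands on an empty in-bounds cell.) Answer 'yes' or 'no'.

Answer: no

Derivation:
Check each piece cell at anchor (3, 7):
  offset (0,0) -> (3,7): empty -> OK
  offset (0,1) -> (3,8): empty -> OK
  offset (0,2) -> (3,9): out of bounds -> FAIL
  offset (0,3) -> (3,10): out of bounds -> FAIL
All cells valid: no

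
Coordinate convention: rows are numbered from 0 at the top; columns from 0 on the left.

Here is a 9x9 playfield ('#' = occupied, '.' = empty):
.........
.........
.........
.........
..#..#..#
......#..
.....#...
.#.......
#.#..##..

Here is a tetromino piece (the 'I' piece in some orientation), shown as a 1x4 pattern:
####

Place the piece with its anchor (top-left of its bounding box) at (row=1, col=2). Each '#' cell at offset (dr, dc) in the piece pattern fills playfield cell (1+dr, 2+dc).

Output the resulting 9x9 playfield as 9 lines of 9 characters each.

Fill (1+0,2+0) = (1,2)
Fill (1+0,2+1) = (1,3)
Fill (1+0,2+2) = (1,4)
Fill (1+0,2+3) = (1,5)

Answer: .........
..####...
.........
.........
..#..#..#
......#..
.....#...
.#.......
#.#..##..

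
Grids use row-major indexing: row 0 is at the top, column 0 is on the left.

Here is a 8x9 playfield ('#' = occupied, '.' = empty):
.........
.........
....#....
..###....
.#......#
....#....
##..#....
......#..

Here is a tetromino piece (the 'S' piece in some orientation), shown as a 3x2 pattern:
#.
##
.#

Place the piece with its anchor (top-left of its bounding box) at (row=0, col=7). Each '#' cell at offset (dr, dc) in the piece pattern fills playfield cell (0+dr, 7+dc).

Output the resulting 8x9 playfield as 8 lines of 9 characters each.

Answer: .......#.
.......##
....#...#
..###....
.#......#
....#....
##..#....
......#..

Derivation:
Fill (0+0,7+0) = (0,7)
Fill (0+1,7+0) = (1,7)
Fill (0+1,7+1) = (1,8)
Fill (0+2,7+1) = (2,8)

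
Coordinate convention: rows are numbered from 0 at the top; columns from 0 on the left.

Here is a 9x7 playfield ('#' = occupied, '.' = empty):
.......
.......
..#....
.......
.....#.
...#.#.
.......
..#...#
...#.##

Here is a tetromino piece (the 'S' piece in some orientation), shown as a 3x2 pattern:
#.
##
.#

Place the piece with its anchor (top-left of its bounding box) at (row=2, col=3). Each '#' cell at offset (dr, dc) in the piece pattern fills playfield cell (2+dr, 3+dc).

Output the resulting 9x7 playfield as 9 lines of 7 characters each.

Fill (2+0,3+0) = (2,3)
Fill (2+1,3+0) = (3,3)
Fill (2+1,3+1) = (3,4)
Fill (2+2,3+1) = (4,4)

Answer: .......
.......
..##...
...##..
....##.
...#.#.
.......
..#...#
...#.##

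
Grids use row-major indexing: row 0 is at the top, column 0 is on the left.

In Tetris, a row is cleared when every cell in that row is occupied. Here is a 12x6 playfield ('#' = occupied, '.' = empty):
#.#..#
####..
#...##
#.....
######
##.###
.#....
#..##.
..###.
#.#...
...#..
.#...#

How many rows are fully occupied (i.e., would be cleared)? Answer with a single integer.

Answer: 1

Derivation:
Check each row:
  row 0: 3 empty cells -> not full
  row 1: 2 empty cells -> not full
  row 2: 3 empty cells -> not full
  row 3: 5 empty cells -> not full
  row 4: 0 empty cells -> FULL (clear)
  row 5: 1 empty cell -> not full
  row 6: 5 empty cells -> not full
  row 7: 3 empty cells -> not full
  row 8: 3 empty cells -> not full
  row 9: 4 empty cells -> not full
  row 10: 5 empty cells -> not full
  row 11: 4 empty cells -> not full
Total rows cleared: 1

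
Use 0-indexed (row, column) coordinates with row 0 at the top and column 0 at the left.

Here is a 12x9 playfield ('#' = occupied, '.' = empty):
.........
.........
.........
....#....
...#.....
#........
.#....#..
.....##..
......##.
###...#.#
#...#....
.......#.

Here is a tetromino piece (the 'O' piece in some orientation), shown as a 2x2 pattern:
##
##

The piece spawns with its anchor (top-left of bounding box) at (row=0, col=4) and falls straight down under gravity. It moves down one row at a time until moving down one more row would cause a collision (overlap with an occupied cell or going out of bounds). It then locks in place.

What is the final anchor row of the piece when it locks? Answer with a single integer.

Spawn at (row=0, col=4). Try each row:
  row 0: fits
  row 1: fits
  row 2: blocked -> lock at row 1

Answer: 1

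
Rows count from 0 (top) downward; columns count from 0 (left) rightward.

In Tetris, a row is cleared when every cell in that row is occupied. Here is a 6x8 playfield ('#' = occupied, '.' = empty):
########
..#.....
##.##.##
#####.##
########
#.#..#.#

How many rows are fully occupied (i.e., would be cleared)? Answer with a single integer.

Check each row:
  row 0: 0 empty cells -> FULL (clear)
  row 1: 7 empty cells -> not full
  row 2: 2 empty cells -> not full
  row 3: 1 empty cell -> not full
  row 4: 0 empty cells -> FULL (clear)
  row 5: 4 empty cells -> not full
Total rows cleared: 2

Answer: 2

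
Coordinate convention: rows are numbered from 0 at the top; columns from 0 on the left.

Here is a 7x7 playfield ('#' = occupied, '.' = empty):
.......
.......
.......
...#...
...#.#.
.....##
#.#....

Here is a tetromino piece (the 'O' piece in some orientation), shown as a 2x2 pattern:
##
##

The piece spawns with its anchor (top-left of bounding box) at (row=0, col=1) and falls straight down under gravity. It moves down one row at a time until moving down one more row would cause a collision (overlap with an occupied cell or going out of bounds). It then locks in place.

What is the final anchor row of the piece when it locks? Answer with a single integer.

Answer: 4

Derivation:
Spawn at (row=0, col=1). Try each row:
  row 0: fits
  row 1: fits
  row 2: fits
  row 3: fits
  row 4: fits
  row 5: blocked -> lock at row 4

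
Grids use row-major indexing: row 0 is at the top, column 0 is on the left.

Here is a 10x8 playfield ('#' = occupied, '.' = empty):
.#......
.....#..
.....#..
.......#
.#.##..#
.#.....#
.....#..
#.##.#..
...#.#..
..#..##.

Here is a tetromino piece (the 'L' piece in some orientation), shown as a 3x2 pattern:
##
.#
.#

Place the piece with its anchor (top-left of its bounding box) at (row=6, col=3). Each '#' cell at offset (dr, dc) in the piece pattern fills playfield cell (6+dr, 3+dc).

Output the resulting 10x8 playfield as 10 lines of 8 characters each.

Answer: .#......
.....#..
.....#..
.......#
.#.##..#
.#.....#
...###..
#.####..
...###..
..#..##.

Derivation:
Fill (6+0,3+0) = (6,3)
Fill (6+0,3+1) = (6,4)
Fill (6+1,3+1) = (7,4)
Fill (6+2,3+1) = (8,4)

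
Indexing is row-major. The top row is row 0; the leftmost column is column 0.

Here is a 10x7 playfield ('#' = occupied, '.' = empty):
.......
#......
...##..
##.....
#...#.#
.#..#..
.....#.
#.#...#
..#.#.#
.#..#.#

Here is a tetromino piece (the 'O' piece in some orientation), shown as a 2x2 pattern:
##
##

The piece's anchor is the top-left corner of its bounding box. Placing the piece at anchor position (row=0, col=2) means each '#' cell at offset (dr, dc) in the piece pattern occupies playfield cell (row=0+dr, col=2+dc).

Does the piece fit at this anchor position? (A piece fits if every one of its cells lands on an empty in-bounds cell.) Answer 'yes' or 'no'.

Check each piece cell at anchor (0, 2):
  offset (0,0) -> (0,2): empty -> OK
  offset (0,1) -> (0,3): empty -> OK
  offset (1,0) -> (1,2): empty -> OK
  offset (1,1) -> (1,3): empty -> OK
All cells valid: yes

Answer: yes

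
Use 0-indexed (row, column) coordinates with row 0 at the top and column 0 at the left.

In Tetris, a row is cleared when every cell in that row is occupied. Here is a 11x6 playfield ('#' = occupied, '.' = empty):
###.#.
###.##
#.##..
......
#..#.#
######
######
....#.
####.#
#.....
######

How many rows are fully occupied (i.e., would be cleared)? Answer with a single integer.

Answer: 3

Derivation:
Check each row:
  row 0: 2 empty cells -> not full
  row 1: 1 empty cell -> not full
  row 2: 3 empty cells -> not full
  row 3: 6 empty cells -> not full
  row 4: 3 empty cells -> not full
  row 5: 0 empty cells -> FULL (clear)
  row 6: 0 empty cells -> FULL (clear)
  row 7: 5 empty cells -> not full
  row 8: 1 empty cell -> not full
  row 9: 5 empty cells -> not full
  row 10: 0 empty cells -> FULL (clear)
Total rows cleared: 3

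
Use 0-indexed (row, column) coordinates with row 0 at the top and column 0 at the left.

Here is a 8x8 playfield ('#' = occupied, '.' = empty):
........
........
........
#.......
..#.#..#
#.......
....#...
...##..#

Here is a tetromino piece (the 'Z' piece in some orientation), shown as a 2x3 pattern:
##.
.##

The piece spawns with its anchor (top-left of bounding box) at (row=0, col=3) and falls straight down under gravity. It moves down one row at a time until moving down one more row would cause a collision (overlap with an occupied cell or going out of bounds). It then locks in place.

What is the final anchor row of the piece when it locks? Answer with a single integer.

Spawn at (row=0, col=3). Try each row:
  row 0: fits
  row 1: fits
  row 2: fits
  row 3: blocked -> lock at row 2

Answer: 2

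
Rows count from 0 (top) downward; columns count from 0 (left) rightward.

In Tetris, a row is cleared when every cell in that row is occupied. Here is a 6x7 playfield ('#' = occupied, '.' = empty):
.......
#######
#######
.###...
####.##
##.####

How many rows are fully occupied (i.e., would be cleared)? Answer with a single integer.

Check each row:
  row 0: 7 empty cells -> not full
  row 1: 0 empty cells -> FULL (clear)
  row 2: 0 empty cells -> FULL (clear)
  row 3: 4 empty cells -> not full
  row 4: 1 empty cell -> not full
  row 5: 1 empty cell -> not full
Total rows cleared: 2

Answer: 2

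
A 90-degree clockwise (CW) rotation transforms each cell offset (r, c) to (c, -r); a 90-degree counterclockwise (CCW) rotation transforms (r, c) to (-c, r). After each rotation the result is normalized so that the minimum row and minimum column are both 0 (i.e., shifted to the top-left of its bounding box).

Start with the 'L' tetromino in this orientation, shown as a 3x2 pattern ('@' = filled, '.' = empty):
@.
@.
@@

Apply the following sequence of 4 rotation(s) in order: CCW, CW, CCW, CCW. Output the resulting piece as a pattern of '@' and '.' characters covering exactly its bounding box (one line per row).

Start:
@.
@.
@@
After rotation 1 (CCW):
..@
@@@
After rotation 2 (CW):
@.
@.
@@
After rotation 3 (CCW):
..@
@@@
After rotation 4 (CCW):
@@
.@
.@

Answer: @@
.@
.@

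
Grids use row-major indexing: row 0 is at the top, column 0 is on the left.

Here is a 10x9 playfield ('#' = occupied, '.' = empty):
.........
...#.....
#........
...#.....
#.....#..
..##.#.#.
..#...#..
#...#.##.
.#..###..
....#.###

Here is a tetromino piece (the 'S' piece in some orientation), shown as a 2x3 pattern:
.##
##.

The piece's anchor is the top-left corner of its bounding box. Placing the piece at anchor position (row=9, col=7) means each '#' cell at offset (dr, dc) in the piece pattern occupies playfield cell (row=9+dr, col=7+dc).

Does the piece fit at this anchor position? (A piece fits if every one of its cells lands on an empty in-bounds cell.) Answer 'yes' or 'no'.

Answer: no

Derivation:
Check each piece cell at anchor (9, 7):
  offset (0,1) -> (9,8): occupied ('#') -> FAIL
  offset (0,2) -> (9,9): out of bounds -> FAIL
  offset (1,0) -> (10,7): out of bounds -> FAIL
  offset (1,1) -> (10,8): out of bounds -> FAIL
All cells valid: no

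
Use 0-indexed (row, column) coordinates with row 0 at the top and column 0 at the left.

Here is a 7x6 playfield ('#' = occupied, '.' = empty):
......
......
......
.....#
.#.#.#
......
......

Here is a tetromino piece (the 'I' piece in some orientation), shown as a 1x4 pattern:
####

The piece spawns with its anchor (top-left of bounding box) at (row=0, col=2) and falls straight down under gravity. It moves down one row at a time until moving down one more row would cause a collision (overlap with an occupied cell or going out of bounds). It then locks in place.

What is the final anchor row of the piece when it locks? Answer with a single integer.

Answer: 2

Derivation:
Spawn at (row=0, col=2). Try each row:
  row 0: fits
  row 1: fits
  row 2: fits
  row 3: blocked -> lock at row 2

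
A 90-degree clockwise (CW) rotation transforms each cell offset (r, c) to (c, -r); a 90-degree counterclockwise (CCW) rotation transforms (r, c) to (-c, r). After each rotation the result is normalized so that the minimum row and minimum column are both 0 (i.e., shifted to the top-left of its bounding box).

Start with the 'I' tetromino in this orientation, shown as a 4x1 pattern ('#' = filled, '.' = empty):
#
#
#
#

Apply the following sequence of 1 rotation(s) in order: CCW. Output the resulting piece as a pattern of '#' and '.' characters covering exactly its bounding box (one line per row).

Answer: ####

Derivation:
Start:
#
#
#
#
After rotation 1 (CCW):
####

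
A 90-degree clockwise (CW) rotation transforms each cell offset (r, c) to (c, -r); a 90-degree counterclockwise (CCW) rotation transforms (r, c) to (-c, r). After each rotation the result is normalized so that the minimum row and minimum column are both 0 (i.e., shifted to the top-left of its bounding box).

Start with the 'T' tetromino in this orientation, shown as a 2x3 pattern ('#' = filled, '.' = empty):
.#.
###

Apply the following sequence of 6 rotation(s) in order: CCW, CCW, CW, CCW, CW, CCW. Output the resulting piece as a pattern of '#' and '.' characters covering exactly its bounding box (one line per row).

Answer: ###
.#.

Derivation:
Start:
.#.
###
After rotation 1 (CCW):
.#
##
.#
After rotation 2 (CCW):
###
.#.
After rotation 3 (CW):
.#
##
.#
After rotation 4 (CCW):
###
.#.
After rotation 5 (CW):
.#
##
.#
After rotation 6 (CCW):
###
.#.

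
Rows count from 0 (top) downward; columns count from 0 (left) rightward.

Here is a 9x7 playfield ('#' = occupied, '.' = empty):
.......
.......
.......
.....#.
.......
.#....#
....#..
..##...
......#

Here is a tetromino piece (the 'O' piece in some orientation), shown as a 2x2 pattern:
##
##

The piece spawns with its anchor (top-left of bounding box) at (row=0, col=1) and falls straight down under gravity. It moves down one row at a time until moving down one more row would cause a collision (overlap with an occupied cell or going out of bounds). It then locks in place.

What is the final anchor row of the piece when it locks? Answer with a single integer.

Spawn at (row=0, col=1). Try each row:
  row 0: fits
  row 1: fits
  row 2: fits
  row 3: fits
  row 4: blocked -> lock at row 3

Answer: 3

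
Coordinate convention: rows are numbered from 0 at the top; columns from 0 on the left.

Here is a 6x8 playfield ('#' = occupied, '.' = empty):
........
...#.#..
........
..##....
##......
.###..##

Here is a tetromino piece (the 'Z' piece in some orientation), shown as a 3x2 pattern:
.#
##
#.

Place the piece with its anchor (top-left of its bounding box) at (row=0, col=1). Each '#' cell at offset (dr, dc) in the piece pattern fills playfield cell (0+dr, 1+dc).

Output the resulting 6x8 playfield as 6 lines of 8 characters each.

Answer: ..#.....
.###.#..
.#......
..##....
##......
.###..##

Derivation:
Fill (0+0,1+1) = (0,2)
Fill (0+1,1+0) = (1,1)
Fill (0+1,1+1) = (1,2)
Fill (0+2,1+0) = (2,1)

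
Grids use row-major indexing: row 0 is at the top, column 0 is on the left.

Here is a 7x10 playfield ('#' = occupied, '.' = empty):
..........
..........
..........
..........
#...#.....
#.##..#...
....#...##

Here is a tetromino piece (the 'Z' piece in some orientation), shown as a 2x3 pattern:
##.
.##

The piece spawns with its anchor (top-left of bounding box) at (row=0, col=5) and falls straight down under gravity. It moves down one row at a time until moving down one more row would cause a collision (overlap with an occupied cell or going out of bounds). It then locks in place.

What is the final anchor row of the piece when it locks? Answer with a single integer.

Spawn at (row=0, col=5). Try each row:
  row 0: fits
  row 1: fits
  row 2: fits
  row 3: fits
  row 4: blocked -> lock at row 3

Answer: 3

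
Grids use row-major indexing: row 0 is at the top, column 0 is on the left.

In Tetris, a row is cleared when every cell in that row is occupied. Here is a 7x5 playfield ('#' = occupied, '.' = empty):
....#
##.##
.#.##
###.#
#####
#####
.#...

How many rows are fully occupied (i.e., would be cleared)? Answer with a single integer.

Check each row:
  row 0: 4 empty cells -> not full
  row 1: 1 empty cell -> not full
  row 2: 2 empty cells -> not full
  row 3: 1 empty cell -> not full
  row 4: 0 empty cells -> FULL (clear)
  row 5: 0 empty cells -> FULL (clear)
  row 6: 4 empty cells -> not full
Total rows cleared: 2

Answer: 2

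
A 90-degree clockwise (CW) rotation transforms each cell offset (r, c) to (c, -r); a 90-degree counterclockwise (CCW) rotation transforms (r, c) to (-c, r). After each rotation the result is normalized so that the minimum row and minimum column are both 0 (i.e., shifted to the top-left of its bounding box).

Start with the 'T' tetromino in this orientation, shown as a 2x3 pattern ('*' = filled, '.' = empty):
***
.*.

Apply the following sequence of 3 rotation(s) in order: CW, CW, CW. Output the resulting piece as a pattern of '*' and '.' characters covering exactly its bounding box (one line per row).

Answer: *.
**
*.

Derivation:
Start:
***
.*.
After rotation 1 (CW):
.*
**
.*
After rotation 2 (CW):
.*.
***
After rotation 3 (CW):
*.
**
*.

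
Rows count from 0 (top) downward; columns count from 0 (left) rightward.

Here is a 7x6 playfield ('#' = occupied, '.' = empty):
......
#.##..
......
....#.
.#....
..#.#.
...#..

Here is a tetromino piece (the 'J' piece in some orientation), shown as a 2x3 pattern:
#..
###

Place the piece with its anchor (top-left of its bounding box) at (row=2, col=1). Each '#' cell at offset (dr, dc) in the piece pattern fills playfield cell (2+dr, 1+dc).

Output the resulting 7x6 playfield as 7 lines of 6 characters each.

Answer: ......
#.##..
.#....
.####.
.#....
..#.#.
...#..

Derivation:
Fill (2+0,1+0) = (2,1)
Fill (2+1,1+0) = (3,1)
Fill (2+1,1+1) = (3,2)
Fill (2+1,1+2) = (3,3)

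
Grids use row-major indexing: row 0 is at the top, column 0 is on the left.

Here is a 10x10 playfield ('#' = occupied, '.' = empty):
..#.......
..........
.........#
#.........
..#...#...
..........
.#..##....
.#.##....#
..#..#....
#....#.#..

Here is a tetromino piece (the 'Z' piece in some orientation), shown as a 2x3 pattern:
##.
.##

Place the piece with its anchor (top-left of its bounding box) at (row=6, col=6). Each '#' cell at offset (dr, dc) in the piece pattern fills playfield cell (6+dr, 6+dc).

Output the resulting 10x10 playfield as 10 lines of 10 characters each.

Answer: ..#.......
..........
.........#
#.........
..#...#...
..........
.#..####..
.#.##..###
..#..#....
#....#.#..

Derivation:
Fill (6+0,6+0) = (6,6)
Fill (6+0,6+1) = (6,7)
Fill (6+1,6+1) = (7,7)
Fill (6+1,6+2) = (7,8)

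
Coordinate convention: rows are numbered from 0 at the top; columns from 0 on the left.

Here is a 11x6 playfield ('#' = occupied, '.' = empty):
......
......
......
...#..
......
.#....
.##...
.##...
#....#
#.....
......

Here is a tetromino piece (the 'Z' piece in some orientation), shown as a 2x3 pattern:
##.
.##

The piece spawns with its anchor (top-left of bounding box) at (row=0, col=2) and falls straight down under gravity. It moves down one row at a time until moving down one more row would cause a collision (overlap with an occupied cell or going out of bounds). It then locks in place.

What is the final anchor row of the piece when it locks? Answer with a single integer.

Spawn at (row=0, col=2). Try each row:
  row 0: fits
  row 1: fits
  row 2: blocked -> lock at row 1

Answer: 1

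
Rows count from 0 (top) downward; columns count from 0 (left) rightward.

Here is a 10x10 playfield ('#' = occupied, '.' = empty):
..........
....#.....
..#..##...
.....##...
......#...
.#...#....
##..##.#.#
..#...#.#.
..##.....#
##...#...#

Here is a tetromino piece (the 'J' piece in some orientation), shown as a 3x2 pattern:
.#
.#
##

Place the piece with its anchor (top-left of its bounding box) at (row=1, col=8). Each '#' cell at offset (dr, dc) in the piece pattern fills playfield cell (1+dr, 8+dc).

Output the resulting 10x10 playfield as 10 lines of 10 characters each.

Fill (1+0,8+1) = (1,9)
Fill (1+1,8+1) = (2,9)
Fill (1+2,8+0) = (3,8)
Fill (1+2,8+1) = (3,9)

Answer: ..........
....#....#
..#..##..#
.....##.##
......#...
.#...#....
##..##.#.#
..#...#.#.
..##.....#
##...#...#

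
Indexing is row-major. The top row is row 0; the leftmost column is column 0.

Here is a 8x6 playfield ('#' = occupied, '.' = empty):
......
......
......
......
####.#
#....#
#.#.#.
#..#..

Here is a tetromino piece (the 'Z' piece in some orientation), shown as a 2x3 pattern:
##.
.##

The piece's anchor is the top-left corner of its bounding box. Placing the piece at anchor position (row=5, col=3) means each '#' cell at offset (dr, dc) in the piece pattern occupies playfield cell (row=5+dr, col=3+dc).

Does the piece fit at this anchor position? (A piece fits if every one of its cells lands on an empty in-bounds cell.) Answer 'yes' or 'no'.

Answer: no

Derivation:
Check each piece cell at anchor (5, 3):
  offset (0,0) -> (5,3): empty -> OK
  offset (0,1) -> (5,4): empty -> OK
  offset (1,1) -> (6,4): occupied ('#') -> FAIL
  offset (1,2) -> (6,5): empty -> OK
All cells valid: no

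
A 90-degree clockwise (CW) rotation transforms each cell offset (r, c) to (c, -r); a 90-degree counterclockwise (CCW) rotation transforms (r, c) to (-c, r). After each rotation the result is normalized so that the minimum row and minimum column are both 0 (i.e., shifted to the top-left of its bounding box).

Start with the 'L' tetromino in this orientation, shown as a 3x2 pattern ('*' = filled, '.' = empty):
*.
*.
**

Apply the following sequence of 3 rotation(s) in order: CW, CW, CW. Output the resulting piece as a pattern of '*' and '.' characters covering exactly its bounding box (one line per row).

Answer: ..*
***

Derivation:
Start:
*.
*.
**
After rotation 1 (CW):
***
*..
After rotation 2 (CW):
**
.*
.*
After rotation 3 (CW):
..*
***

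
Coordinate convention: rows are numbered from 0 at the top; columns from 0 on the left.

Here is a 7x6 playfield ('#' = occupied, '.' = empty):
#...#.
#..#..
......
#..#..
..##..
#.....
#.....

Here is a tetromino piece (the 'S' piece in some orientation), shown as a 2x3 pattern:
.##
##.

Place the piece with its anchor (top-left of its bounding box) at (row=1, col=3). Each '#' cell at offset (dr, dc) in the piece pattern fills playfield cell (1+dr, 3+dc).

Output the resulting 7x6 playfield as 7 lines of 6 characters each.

Fill (1+0,3+1) = (1,4)
Fill (1+0,3+2) = (1,5)
Fill (1+1,3+0) = (2,3)
Fill (1+1,3+1) = (2,4)

Answer: #...#.
#..###
...##.
#..#..
..##..
#.....
#.....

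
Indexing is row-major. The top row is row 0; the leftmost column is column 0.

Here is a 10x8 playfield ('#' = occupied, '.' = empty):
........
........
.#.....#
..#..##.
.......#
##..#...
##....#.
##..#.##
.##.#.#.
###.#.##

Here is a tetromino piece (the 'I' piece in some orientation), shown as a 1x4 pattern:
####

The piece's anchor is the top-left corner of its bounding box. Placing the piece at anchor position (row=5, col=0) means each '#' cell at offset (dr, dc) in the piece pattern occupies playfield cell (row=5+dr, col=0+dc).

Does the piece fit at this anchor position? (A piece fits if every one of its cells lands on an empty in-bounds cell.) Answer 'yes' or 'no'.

Answer: no

Derivation:
Check each piece cell at anchor (5, 0):
  offset (0,0) -> (5,0): occupied ('#') -> FAIL
  offset (0,1) -> (5,1): occupied ('#') -> FAIL
  offset (0,2) -> (5,2): empty -> OK
  offset (0,3) -> (5,3): empty -> OK
All cells valid: no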